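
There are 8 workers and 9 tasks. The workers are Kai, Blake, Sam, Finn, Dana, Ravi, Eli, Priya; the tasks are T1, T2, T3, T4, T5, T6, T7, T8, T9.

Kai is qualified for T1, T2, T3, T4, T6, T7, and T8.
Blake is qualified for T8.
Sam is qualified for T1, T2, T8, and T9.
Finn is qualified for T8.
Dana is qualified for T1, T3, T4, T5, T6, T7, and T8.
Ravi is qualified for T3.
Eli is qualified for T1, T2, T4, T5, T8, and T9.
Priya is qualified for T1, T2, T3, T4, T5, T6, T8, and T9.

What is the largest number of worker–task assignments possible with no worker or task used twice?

7

A valid assignment of size 7: Kai-T6, Blake-T8, Sam-T9, Dana-T7, Ravi-T3, Eli-T5, Priya-T4.
The set {Blake, Finn} has only 1 neighbour ({T8}), so by Hall's theorem at most 7 of the 8 workers can be matched.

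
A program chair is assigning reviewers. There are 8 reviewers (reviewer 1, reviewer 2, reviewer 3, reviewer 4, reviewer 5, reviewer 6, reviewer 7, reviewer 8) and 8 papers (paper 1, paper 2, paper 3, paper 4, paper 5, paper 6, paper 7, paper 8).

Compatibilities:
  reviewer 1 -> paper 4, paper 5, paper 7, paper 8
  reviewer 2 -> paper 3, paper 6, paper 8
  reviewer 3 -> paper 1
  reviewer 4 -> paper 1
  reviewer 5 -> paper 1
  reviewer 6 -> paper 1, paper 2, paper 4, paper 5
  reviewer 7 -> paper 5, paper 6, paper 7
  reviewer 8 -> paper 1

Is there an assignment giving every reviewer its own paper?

No

The set {reviewer 3, reviewer 4, reviewer 5, reviewer 8} has only 1 neighbour ({paper 1}), so by Hall's theorem at most 5 of the 8 reviewers can be matched.
Hence no matching covers every reviewer.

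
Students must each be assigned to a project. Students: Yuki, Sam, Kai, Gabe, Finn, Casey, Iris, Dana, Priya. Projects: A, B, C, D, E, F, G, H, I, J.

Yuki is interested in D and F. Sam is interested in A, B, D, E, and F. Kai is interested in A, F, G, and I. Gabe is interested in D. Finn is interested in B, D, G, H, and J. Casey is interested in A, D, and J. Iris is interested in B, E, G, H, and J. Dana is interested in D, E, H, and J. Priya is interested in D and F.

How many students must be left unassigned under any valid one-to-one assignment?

1

For example, pair Yuki→F, Sam→A, Kai→I, Gabe→D, Finn→H, Casey→J, Iris→G, Dana→E.
The set {Yuki, Gabe, Priya} has only 2 neighbours ({D, F}), so by Hall's theorem at most 8 of the 9 students can be matched.
That matches 8 of the 9, leaving 1 unmatched; no matching can do better.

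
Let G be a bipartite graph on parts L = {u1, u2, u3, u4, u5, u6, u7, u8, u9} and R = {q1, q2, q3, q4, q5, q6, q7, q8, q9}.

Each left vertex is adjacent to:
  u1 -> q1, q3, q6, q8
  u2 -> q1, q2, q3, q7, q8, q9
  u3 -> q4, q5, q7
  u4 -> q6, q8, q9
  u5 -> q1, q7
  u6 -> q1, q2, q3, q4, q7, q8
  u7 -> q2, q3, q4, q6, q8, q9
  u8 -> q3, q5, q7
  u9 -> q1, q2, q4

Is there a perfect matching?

A valid assignment of size 9: u1–q3, u2–q9, u3–q5, u4–q8, u5–q1, u6–q4, u7–q6, u8–q7, u9–q2.
Every left vertex is matched, so this is a perfect matching.

Yes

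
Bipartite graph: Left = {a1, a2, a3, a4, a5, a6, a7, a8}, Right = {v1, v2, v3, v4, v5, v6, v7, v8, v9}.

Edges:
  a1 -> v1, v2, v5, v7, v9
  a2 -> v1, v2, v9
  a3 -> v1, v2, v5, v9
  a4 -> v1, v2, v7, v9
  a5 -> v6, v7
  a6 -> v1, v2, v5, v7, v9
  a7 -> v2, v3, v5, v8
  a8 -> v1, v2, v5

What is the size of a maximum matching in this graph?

7

For example, pair a1-v5, a2-v9, a3-v1, a4-v7, a5-v6, a6-v2, a7-v8.
The set {a1, a2, a3, a4, a6, a8} has only 5 neighbours ({v1, v2, v5, v7, v9}), so by Hall's theorem at most 7 of the 8 left vertices can be matched.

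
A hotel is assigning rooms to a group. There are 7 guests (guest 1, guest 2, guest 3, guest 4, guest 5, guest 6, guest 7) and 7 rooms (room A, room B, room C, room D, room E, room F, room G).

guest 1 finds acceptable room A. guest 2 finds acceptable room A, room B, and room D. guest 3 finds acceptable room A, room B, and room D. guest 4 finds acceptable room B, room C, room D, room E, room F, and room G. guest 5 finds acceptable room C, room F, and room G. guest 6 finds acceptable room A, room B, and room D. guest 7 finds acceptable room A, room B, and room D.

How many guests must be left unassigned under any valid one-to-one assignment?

2

For example, pair guest 1–room A, guest 2–room D, guest 3–room B, guest 4–room C, guest 5–room G.
The set {guest 1, guest 2, guest 3, guest 6, guest 7} has only 3 neighbours ({room A, room B, room D}), so by Hall's theorem at most 5 of the 7 guests can be matched.
That matches 5 of the 7, leaving 2 unmatched; no matching can do better.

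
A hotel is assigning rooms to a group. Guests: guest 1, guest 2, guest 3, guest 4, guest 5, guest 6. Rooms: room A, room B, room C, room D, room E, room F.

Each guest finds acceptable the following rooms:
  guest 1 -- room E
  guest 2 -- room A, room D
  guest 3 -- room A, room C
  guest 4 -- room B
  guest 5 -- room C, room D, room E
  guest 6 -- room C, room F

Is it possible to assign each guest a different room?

Yes

For example, pair guest 1→room E, guest 2→room A, guest 3→room C, guest 4→room B, guest 5→room D, guest 6→room F.
All 6 guests are covered.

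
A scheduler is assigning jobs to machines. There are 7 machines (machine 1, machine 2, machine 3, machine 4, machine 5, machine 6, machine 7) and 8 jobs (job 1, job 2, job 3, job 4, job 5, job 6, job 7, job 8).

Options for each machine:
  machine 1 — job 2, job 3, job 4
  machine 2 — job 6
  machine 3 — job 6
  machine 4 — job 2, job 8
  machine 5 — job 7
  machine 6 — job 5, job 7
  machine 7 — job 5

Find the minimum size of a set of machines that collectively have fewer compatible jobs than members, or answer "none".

Take S = {machine 2, machine 3}. Its neighbourhood is {job 6}, so |N(S)| = 1 < |S| = 2.
No single vertex violates Hall's condition since each has at least one neighbour, so 2 is the minimum.

2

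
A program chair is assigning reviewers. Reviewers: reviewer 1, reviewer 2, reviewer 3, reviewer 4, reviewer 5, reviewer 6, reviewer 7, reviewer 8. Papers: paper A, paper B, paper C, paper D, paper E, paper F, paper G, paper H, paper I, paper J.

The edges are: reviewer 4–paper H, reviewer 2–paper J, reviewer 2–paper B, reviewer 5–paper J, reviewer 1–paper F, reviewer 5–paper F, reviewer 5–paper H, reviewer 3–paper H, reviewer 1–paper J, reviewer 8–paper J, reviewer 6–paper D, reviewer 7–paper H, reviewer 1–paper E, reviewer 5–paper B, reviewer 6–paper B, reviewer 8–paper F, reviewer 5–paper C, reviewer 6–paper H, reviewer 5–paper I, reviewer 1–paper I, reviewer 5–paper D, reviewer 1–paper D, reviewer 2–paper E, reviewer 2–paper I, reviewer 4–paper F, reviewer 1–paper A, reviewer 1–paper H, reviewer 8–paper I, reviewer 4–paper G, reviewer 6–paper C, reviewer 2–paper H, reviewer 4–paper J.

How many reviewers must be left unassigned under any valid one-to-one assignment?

1

One maximum matching: reviewer 1-paper E, reviewer 2-paper J, reviewer 3-paper H, reviewer 4-paper F, reviewer 5-paper B, reviewer 6-paper D, reviewer 8-paper I.
The set {reviewer 3, reviewer 7} has only 1 neighbour ({paper H}), so by Hall's theorem at most 7 of the 8 reviewers can be matched.
That matches 7 of the 8, leaving 1 unmatched; no matching can do better.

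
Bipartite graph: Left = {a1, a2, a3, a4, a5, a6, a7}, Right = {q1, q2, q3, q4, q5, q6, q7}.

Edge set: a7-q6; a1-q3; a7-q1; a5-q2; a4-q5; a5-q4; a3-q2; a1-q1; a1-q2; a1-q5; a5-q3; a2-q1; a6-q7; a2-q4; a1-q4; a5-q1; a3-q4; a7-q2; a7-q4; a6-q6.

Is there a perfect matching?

For example, pair a1–q3, a2–q1, a3–q4, a4–q5, a5–q2, a6–q7, a7–q6.
Every left vertex is matched, so this is a perfect matching.

Yes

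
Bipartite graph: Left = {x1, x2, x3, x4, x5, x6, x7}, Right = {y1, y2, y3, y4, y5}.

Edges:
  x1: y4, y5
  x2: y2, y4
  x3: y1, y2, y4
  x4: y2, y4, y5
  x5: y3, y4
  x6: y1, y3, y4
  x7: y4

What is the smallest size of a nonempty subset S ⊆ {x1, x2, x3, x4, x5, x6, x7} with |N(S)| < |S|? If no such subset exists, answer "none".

4

Take S = {x1, x2, x4, x7}. Its neighbourhood is {y2, y4, y5}, so |N(S)| = 3 < |S| = 4.
Every subset of size less than 4 has at least as many neighbours as members, so 4 is the minimum.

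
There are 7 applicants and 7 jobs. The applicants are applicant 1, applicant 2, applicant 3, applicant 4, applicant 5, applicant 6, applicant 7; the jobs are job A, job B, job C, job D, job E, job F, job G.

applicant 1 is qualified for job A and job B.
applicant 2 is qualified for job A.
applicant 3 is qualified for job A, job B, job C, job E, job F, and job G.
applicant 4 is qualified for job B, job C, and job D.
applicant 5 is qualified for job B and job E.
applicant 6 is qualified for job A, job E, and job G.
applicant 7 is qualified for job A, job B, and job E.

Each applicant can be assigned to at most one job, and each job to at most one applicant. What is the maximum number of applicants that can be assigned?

6

A valid assignment of size 6: applicant 1-job B, applicant 2-job A, applicant 3-job F, applicant 4-job D, applicant 5-job E, applicant 6-job G.
The set {applicant 1, applicant 2, applicant 5, applicant 7} has only 3 neighbours ({job A, job B, job E}), so by Hall's theorem at most 6 of the 7 applicants can be matched.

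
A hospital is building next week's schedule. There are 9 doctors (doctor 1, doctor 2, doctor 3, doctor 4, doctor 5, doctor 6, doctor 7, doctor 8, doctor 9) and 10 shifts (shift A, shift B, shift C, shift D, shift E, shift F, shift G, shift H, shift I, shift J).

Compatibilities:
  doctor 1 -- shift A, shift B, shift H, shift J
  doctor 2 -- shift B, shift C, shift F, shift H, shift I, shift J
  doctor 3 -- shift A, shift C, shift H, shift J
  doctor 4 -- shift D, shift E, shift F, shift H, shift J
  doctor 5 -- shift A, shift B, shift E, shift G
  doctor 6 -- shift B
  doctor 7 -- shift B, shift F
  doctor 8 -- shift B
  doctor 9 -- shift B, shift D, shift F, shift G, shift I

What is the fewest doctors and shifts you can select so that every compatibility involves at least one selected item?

8

{doctor 1, doctor 2, doctor 3, doctor 4, doctor 5, doctor 7, doctor 9, shift B} is a vertex cover of size 8: every edge has an endpoint in this set.
No smaller cover exists because doctor 1–shift A, doctor 2–shift J, doctor 3–shift H, doctor 4–shift D, doctor 5–shift E, doctor 6–shift B, doctor 7–shift F, doctor 9–shift G is a matching of size 8, and a cover must include an endpoint of each of these disjoint edges (König's theorem).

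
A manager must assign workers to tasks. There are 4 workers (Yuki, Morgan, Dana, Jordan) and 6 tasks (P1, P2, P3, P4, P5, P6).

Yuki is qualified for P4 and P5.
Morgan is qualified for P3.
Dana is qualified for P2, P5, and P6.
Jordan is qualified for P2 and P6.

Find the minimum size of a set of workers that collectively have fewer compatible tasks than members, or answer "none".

A matching saturating every worker exists, for instance Yuki→P4, Morgan→P3, Dana→P5, Jordan→P6.
By Hall's marriage theorem, this means |N(S)| ≥ |S| for every subset S, so no violating subset exists.

none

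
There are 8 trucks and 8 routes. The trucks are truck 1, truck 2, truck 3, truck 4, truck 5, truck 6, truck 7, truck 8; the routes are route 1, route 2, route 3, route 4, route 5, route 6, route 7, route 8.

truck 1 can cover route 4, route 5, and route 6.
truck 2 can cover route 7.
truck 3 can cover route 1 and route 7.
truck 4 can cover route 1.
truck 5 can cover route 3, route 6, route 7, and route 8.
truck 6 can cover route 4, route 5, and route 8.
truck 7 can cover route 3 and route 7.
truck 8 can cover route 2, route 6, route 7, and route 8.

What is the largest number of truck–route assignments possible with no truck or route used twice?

7

For example, pair truck 1→route 4, truck 2→route 7, truck 3→route 1, truck 5→route 6, truck 6→route 8, truck 7→route 3, truck 8→route 2.
The set {truck 2, truck 3, truck 4} has only 2 neighbours ({route 1, route 7}), so by Hall's theorem at most 7 of the 8 trucks can be matched.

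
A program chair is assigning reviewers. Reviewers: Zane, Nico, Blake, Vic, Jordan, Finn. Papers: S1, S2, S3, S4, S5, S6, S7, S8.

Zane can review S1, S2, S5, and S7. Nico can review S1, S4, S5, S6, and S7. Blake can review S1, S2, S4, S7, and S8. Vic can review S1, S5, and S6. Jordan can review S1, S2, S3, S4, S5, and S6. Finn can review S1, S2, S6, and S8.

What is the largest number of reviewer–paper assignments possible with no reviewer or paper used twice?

A valid assignment of size 6: Zane→S7, Nico→S6, Blake→S4, Vic→S1, Jordan→S3, Finn→S2.
All 6 reviewers are matched, so no larger matching exists.

6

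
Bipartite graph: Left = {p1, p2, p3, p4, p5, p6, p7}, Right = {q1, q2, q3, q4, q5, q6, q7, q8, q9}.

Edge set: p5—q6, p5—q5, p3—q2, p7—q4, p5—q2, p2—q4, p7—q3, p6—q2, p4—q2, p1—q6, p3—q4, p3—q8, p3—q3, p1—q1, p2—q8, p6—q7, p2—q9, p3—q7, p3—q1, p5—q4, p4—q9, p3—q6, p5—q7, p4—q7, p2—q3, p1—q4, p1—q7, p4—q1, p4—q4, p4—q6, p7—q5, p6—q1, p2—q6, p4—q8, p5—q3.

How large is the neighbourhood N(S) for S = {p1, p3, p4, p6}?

The union of neighbours of {p1, p3, p4, p6} is {q1, q2, q3, q4, q6, q7, q8, q9}, which has 8 elements.
Since |N(S)| = 8 ≥ |S| = 4, Hall's condition holds for this subset.

8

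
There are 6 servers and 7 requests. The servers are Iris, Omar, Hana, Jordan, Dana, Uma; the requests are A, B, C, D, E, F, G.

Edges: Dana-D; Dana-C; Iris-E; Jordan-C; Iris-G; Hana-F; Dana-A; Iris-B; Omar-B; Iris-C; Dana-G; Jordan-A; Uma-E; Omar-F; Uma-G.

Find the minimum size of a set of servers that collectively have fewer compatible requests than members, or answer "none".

none

A matching saturating every server exists, for instance Iris→C, Omar→B, Hana→F, Jordan→A, Dana→G, Uma→E.
By Hall's marriage theorem, this means |N(S)| ≥ |S| for every subset S, so no violating subset exists.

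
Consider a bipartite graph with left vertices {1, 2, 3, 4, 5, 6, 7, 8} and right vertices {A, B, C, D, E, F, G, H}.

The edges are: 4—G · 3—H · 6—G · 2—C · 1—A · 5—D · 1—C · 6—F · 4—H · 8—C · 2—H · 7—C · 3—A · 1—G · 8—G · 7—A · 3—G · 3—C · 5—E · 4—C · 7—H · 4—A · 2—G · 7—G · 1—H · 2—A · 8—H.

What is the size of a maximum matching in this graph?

One maximum matching: 1-A, 2-H, 3-G, 4-C, 5-E, 6-F.
The set {1, 2, 3, 4, 7, 8} has only 4 neighbours ({A, C, G, H}), so by Hall's theorem at most 6 of the 8 left vertices can be matched.

6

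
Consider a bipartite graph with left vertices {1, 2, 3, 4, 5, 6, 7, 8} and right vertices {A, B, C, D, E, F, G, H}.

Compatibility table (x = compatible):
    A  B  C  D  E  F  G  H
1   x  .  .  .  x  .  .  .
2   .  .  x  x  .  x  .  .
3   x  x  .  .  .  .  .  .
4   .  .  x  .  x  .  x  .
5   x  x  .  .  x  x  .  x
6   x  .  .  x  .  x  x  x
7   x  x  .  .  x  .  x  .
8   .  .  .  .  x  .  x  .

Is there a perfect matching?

Yes

For example, pair 1-A, 2-D, 3-B, 4-C, 5-F, 6-H, 7-G, 8-E.
All 8 left vertices are covered.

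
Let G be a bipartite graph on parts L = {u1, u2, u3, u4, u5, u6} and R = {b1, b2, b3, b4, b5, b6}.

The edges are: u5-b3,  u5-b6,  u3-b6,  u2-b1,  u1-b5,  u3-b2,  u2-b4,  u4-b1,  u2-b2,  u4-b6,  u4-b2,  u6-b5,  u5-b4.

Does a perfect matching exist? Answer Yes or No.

No

The set {u1, u6} has only 1 neighbour ({b5}), so by Hall's theorem at most 5 of the 6 left vertices can be matched.
Hence no matching covers every left vertex.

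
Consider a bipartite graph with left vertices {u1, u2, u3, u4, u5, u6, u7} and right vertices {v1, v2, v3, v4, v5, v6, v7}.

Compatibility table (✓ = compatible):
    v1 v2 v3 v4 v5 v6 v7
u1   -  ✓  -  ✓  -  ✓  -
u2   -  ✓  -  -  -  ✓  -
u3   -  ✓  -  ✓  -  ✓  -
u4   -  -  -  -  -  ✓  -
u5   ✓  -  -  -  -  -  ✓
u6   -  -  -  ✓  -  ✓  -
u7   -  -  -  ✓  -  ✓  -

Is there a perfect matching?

No

The set {u1, u2, u3, u4, u6, u7} has only 3 neighbours ({v2, v4, v6}), so by Hall's theorem at most 4 of the 7 left vertices can be matched.
Hence no matching covers every left vertex.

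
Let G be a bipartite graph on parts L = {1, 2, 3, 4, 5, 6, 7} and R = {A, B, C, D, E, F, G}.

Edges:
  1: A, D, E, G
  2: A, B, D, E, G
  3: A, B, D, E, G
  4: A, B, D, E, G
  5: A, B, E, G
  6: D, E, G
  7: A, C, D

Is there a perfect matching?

No

The set {1, 2, 3, 4, 5, 6} has only 5 neighbours ({A, B, D, E, G}), so by Hall's theorem at most 6 of the 7 left vertices can be matched.
Hence no matching covers every left vertex.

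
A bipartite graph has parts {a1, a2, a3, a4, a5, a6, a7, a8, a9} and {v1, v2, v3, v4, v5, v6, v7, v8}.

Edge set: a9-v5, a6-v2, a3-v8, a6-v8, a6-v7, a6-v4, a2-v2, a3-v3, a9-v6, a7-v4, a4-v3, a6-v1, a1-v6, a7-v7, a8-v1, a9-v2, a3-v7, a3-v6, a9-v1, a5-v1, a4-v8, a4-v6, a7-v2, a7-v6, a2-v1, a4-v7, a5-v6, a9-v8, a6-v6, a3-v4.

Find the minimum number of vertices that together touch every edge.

The 8 edges a1–v6, a2–v2, a3–v4, a4–v3, a5–v1, a6–v8, a7–v7, a9–v5 form a matching, so any vertex cover needs at least 8 vertices (one per matched edge).
Conversely {a2, a3, a4, a6, a7, a9, v1, v6} meets every edge and has exactly 8 vertices, so 8 is optimal.

8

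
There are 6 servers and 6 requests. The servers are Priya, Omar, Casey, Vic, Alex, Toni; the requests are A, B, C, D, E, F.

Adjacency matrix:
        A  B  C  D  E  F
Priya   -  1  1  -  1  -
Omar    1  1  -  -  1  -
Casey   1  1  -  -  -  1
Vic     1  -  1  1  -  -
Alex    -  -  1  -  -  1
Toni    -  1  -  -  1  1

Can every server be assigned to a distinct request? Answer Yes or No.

One maximum matching: Priya-E, Omar-A, Casey-F, Vic-D, Alex-C, Toni-B.
All 6 servers are covered.

Yes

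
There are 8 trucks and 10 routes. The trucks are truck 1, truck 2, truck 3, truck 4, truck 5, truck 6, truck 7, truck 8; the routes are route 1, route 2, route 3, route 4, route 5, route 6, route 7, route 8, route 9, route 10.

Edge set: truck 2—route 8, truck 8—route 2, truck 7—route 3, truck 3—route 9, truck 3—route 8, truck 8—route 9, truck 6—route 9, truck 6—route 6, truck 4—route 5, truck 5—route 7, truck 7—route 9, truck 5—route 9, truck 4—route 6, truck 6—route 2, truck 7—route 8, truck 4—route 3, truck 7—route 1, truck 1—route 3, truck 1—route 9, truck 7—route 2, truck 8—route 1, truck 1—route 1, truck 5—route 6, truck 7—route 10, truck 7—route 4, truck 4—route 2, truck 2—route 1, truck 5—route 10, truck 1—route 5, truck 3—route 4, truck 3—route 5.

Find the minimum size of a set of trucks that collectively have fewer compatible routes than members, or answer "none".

none

A matching saturating every truck exists, for instance truck 1→route 1, truck 2→route 8, truck 3→route 4, truck 4→route 6, truck 5→route 7, truck 6→route 9, truck 7→route 3, truck 8→route 2.
By Hall's marriage theorem, this means |N(S)| ≥ |S| for every subset S, so no violating subset exists.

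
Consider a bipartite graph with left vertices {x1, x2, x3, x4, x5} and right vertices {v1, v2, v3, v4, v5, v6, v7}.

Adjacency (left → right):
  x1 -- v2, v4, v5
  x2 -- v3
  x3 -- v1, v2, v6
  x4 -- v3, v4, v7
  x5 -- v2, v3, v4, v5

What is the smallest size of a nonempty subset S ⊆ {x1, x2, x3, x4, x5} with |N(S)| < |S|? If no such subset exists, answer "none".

A matching saturating every left vertex exists, for instance x1→v4, x2→v3, x3→v1, x4→v7, x5→v2.
By Hall's marriage theorem, this means |N(S)| ≥ |S| for every subset S, so no violating subset exists.

none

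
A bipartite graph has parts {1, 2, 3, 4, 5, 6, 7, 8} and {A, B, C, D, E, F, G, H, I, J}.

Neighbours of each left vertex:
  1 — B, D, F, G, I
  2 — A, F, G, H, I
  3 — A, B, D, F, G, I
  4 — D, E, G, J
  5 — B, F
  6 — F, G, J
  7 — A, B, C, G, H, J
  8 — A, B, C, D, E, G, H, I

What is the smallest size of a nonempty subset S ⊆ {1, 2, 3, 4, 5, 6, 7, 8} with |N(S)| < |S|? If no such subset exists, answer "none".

none

A matching saturating every left vertex exists, for instance 1→D, 2→H, 3→B, 4→E, 5→F, 6→J, 7→A, 8→G.
By Hall's marriage theorem, this means |N(S)| ≥ |S| for every subset S, so no violating subset exists.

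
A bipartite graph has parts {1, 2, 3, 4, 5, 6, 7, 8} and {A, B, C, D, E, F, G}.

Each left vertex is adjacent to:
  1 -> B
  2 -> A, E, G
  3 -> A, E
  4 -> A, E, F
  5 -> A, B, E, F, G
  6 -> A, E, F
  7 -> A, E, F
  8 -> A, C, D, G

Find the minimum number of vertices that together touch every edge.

6

A maximum matching has 6 edges (e.g. 1–B, 2–E, 3–A, 4–F, 5–G, 8–C).
By König's theorem the minimum vertex cover has the same size. One such cover is {8, A, B, E, F, G}.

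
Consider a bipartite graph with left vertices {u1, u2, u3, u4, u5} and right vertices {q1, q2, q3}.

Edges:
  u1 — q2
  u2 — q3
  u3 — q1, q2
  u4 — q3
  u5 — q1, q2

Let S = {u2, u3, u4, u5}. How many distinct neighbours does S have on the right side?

The union of neighbours of {u2, u3, u4, u5} is {q1, q2, q3}, which has 3 elements.
Since |N(S)| = 3 < |S| = 4, Hall's condition fails for this subset.

3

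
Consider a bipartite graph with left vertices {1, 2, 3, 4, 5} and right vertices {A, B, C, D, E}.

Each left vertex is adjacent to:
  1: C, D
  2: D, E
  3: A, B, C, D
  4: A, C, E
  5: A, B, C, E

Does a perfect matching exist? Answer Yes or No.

Yes

A valid assignment of size 5: 1-D, 2-E, 3-C, 4-A, 5-B.
Every left vertex is matched, so this is a perfect matching.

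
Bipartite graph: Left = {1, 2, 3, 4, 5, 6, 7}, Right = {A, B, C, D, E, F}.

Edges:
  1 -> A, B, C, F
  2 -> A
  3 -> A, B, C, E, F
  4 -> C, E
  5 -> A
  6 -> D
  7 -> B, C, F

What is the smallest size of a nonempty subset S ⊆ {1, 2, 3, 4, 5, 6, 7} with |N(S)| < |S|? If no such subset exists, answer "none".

Take S = {2, 5}. Its neighbourhood is {A}, so |N(S)| = 1 < |S| = 2.
No single vertex violates Hall's condition since each has at least one neighbour, so 2 is the minimum.

2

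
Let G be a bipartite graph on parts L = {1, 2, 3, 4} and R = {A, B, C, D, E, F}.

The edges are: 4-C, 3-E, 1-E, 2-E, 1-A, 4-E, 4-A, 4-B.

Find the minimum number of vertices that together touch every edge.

The 3 edges 1–A, 2–E, 4–B form a matching, so any vertex cover needs at least 3 vertices (one per matched edge).
Conversely {1, 4, E} meets every edge and has exactly 3 vertices, so 3 is optimal.

3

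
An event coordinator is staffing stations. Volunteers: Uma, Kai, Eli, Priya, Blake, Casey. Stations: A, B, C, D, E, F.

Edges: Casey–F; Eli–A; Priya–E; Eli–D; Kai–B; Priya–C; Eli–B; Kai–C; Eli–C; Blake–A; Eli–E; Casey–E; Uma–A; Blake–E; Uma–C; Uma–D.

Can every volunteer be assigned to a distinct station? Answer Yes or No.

Yes

For example, pair Uma–D, Kai–B, Eli–A, Priya–C, Blake–E, Casey–F.
All 6 volunteers are covered.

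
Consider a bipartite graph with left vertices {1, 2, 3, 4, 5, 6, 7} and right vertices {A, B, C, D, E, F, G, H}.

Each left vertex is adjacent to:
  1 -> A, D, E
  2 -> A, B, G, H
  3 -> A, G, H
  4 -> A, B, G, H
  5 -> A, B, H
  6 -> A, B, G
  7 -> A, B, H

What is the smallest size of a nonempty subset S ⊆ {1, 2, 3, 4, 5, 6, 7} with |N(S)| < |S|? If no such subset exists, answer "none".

Take S = {2, 3, 4, 5, 6}. Its neighbourhood is {A, B, G, H}, so |N(S)| = 4 < |S| = 5.
Every subset of size less than 5 has at least as many neighbours as members, so 5 is the minimum.

5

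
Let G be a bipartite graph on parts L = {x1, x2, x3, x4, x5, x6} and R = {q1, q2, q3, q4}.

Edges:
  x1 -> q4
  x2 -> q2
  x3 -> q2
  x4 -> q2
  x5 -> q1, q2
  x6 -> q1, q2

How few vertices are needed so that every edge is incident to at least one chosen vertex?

3

The 3 edges x1–q4, x2–q2, x5–q1 form a matching, so any vertex cover needs at least 3 vertices (one per matched edge).
Conversely {x1, q1, q2} meets every edge and has exactly 3 vertices, so 3 is optimal.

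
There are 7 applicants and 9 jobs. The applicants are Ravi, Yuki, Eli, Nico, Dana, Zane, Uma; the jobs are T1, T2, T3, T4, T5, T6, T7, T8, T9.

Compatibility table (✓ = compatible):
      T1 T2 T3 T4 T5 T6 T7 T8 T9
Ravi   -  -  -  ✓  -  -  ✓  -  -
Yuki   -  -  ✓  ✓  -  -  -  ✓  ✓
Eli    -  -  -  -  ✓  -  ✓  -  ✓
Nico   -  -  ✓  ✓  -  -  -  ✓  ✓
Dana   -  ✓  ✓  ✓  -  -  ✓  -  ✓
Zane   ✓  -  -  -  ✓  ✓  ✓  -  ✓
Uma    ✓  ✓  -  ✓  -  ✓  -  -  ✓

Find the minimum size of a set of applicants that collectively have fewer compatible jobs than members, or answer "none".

A matching saturating every applicant exists, for instance Ravi→T7, Yuki→T8, Eli→T9, Nico→T3, Dana→T2, Zane→T5, Uma→T4.
By Hall's marriage theorem, this means |N(S)| ≥ |S| for every subset S, so no violating subset exists.

none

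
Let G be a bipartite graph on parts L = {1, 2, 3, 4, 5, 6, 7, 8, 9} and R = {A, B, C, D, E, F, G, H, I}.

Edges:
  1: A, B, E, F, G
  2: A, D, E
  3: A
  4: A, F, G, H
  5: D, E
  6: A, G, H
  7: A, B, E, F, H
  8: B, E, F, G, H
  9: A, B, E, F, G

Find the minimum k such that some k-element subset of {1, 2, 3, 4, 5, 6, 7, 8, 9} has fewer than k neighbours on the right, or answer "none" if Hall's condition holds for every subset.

7

Take S = {1, 3, 4, 6, 7, 8, 9}. Its neighbourhood is {A, B, E, F, G, H}, so |N(S)| = 6 < |S| = 7.
Every subset of size less than 7 has at least as many neighbours as members, so 7 is the minimum.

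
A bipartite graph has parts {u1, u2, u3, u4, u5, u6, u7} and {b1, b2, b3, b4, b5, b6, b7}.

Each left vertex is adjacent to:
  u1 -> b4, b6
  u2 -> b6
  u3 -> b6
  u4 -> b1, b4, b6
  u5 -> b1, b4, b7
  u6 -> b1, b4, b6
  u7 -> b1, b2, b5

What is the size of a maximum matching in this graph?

One maximum matching: u1-b4, u2-b6, u4-b1, u5-b7, u7-b5.
The set {u1, u2, u3, u4, u6} has only 3 neighbours ({b1, b4, b6}), so by Hall's theorem at most 5 of the 7 left vertices can be matched.

5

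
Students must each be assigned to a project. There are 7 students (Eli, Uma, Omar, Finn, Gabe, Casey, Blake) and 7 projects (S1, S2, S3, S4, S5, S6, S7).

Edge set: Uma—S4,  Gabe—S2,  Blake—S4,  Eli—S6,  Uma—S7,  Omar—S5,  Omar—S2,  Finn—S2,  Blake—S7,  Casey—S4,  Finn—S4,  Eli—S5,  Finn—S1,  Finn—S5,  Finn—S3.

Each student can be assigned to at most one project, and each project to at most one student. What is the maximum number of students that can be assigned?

6

For example, pair Eli-S6, Uma-S7, Omar-S5, Finn-S3, Gabe-S2, Casey-S4.
The set {Uma, Casey, Blake} has only 2 neighbours ({S4, S7}), so by Hall's theorem at most 6 of the 7 students can be matched.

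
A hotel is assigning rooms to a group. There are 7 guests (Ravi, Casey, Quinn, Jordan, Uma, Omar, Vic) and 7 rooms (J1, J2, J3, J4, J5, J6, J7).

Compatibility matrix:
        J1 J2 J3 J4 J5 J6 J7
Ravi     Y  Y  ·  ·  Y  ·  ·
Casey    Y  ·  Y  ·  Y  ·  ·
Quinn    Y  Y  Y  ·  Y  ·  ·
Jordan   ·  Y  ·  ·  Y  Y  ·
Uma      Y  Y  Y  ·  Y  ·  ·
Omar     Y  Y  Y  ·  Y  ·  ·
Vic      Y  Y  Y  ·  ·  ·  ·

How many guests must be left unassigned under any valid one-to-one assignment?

For example, pair Ravi→J2, Casey→J1, Quinn→J5, Jordan→J6, Uma→J3.
The set {Ravi, Casey, Quinn, Uma, Omar, Vic} has only 4 neighbours ({J1, J2, J3, J5}), so by Hall's theorem at most 5 of the 7 guests can be matched.
That matches 5 of the 7, leaving 2 unmatched; no matching can do better.

2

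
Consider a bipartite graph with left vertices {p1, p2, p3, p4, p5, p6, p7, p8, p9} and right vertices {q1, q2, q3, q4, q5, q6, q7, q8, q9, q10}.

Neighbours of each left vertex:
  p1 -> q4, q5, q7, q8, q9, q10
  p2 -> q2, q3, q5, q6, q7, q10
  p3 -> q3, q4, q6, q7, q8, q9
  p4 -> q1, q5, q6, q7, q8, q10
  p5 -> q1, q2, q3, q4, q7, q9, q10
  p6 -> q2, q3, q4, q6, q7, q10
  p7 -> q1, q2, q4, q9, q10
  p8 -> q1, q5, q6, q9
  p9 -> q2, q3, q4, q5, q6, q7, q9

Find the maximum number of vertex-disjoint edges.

9

One maximum matching: p1-q10, p2-q3, p3-q6, p4-q8, p5-q1, p6-q7, p7-q4, p8-q5, p9-q9.
All 9 left vertices are matched, so no larger matching exists.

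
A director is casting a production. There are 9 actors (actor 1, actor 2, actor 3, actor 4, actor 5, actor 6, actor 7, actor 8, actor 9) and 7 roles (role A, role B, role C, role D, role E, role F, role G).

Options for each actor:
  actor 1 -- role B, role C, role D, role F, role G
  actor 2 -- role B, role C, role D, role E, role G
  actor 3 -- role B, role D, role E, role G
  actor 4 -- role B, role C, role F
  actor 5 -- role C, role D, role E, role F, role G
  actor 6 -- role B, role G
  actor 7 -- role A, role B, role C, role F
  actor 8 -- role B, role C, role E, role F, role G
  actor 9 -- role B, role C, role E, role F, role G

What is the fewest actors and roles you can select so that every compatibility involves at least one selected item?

7

{actor 7, role B, role C, role D, role E, role F, role G} is a vertex cover of size 7: every edge has an endpoint in this set.
No smaller cover exists because actor 1–role F, actor 2–role D, actor 3–role E, actor 4–role B, actor 5–role C, actor 6–role G, actor 7–role A is a matching of size 7, and a cover must include an endpoint of each of these disjoint edges (König's theorem).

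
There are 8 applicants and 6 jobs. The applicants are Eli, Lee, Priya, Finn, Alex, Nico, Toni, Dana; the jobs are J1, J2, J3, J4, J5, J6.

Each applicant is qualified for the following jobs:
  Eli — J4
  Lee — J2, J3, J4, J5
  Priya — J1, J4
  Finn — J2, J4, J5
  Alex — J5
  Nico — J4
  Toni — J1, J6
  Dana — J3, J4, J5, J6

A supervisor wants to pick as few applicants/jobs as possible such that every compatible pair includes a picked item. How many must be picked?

{J1, J2, J3, J4, J5, J6} is a vertex cover of size 6: every edge has an endpoint in this set.
No smaller cover exists because Eli–J4, Lee–J3, Priya–J1, Finn–J2, Alex–J5, Toni–J6 is a matching of size 6, and a cover must include an endpoint of each of these disjoint edges (König's theorem).

6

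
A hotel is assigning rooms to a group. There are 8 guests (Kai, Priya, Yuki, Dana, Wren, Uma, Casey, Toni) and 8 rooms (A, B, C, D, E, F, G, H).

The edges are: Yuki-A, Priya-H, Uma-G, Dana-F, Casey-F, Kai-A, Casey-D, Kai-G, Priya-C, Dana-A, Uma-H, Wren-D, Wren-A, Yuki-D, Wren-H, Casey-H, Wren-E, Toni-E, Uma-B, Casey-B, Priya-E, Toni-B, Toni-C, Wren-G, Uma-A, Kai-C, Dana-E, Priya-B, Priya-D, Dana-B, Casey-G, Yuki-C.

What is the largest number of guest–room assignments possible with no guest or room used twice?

One maximum matching: Kai-C, Priya-E, Yuki-D, Dana-F, Wren-A, Uma-G, Casey-H, Toni-B.
This saturates every guest, so 8 is the maximum.

8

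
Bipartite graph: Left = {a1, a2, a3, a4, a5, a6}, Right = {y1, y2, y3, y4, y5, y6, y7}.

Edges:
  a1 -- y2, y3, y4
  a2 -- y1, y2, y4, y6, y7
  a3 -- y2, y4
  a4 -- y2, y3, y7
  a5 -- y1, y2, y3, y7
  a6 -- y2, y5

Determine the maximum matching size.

6

One maximum matching: a1→y3, a2→y6, a3→y4, a4→y7, a5→y1, a6→y2.
This saturates every left vertex, so 6 is the maximum.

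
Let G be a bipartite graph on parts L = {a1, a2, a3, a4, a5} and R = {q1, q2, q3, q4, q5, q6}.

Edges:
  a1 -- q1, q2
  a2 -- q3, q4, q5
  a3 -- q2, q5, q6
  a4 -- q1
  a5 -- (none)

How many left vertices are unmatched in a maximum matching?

For example, pair a1→q2, a2→q4, a3→q5, a4→q1.
The set {a5} has only 0 neighbours (∅), so by Hall's theorem at most 4 of the 5 left vertices can be matched.
That matches 4 of the 5, leaving 1 unmatched; no matching can do better.

1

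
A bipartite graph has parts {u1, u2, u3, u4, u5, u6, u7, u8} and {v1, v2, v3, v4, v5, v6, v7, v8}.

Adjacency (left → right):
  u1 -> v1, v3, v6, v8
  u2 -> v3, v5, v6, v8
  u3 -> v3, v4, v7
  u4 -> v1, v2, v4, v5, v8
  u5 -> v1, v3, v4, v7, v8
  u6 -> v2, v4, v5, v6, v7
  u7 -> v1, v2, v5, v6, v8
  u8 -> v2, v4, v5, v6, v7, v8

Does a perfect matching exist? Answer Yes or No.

Yes

One maximum matching: u1–v3, u2–v6, u3–v7, u4–v5, u5–v4, u6–v2, u7–v1, u8–v8.
All 8 left vertices are covered.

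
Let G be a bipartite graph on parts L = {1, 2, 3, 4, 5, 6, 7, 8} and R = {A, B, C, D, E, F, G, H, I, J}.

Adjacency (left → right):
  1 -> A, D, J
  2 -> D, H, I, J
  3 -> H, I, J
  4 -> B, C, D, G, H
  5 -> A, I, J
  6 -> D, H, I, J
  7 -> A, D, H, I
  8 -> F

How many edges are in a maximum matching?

For example, pair 1→A, 2→D, 3→H, 4→G, 5→I, 6→J, 8→F.
The set {1, 2, 3, 5, 6, 7} has only 5 neighbours ({A, D, H, I, J}), so by Hall's theorem at most 7 of the 8 left vertices can be matched.

7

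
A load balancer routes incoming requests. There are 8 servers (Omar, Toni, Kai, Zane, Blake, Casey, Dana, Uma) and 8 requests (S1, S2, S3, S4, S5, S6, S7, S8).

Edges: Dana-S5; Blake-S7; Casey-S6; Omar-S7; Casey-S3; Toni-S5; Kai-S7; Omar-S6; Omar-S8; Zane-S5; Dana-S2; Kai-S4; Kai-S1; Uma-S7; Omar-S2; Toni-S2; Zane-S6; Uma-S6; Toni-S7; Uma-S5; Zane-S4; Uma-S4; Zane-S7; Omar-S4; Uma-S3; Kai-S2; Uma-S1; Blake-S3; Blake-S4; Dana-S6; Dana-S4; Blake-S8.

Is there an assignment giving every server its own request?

Yes

A valid assignment of size 8: Omar→S2, Toni→S5, Kai→S1, Zane→S6, Blake→S8, Casey→S3, Dana→S4, Uma→S7.
All 8 servers are covered.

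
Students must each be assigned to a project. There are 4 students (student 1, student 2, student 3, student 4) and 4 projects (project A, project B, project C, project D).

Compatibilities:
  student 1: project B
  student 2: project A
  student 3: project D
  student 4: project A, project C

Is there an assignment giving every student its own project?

Yes

For example, pair student 1→project B, student 2→project A, student 3→project D, student 4→project C.
Every student is matched, so this is a perfect matching.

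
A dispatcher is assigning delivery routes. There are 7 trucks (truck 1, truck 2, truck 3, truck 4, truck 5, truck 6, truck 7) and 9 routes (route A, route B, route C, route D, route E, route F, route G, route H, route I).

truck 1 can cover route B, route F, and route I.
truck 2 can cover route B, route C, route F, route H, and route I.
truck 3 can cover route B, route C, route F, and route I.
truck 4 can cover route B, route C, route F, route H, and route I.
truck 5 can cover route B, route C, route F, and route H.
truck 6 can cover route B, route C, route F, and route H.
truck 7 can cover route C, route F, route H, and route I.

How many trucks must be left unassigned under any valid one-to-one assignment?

A valid assignment of size 5: truck 1-route I, truck 2-route H, truck 3-route F, truck 4-route C, truck 5-route B.
The set {truck 1, truck 2, truck 3, truck 4, truck 5, truck 6, truck 7} has only 5 neighbours ({route B, route C, route F, route H, route I}), so by Hall's theorem at most 5 of the 7 trucks can be matched.
That matches 5 of the 7, leaving 2 unmatched; no matching can do better.

2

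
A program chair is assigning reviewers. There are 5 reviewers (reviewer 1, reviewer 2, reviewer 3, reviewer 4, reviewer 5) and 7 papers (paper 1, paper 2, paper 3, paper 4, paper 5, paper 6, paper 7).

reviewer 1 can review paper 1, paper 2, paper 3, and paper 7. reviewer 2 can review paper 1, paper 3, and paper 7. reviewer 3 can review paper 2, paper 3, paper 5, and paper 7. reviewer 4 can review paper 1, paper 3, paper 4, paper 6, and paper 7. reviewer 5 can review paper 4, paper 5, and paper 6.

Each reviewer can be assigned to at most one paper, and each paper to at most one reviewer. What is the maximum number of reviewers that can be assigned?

5

For example, pair reviewer 1–paper 2, reviewer 2–paper 1, reviewer 3–paper 7, reviewer 4–paper 6, reviewer 5–paper 4.
This saturates every reviewer, so 5 is the maximum.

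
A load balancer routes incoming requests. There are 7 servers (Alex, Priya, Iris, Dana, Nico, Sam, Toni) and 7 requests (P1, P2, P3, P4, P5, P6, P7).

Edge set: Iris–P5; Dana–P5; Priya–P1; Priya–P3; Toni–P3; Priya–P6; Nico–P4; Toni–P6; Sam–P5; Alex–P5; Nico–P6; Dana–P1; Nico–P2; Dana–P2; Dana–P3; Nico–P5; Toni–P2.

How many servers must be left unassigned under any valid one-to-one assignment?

A valid assignment of size 5: Alex-P5, Priya-P1, Dana-P3, Nico-P4, Toni-P6.
The set {Alex, Iris, Sam} has only 1 neighbour ({P5}), so by Hall's theorem at most 5 of the 7 servers can be matched.
That matches 5 of the 7, leaving 2 unmatched; no matching can do better.

2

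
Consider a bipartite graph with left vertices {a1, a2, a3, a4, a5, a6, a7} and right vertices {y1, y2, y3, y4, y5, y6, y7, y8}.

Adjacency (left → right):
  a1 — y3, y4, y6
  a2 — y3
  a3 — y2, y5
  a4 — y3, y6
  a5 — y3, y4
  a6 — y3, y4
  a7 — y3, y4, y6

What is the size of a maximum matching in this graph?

4

One maximum matching: a1-y4, a2-y3, a3-y2, a4-y6.
The set {a1, a2, a4, a5, a6, a7} has only 3 neighbours ({y3, y4, y6}), so by Hall's theorem at most 4 of the 7 left vertices can be matched.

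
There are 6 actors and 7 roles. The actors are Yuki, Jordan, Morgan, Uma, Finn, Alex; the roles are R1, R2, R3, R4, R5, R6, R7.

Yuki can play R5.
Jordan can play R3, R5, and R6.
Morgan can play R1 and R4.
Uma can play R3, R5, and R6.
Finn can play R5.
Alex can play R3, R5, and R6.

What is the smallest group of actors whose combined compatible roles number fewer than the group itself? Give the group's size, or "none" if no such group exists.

2

Take S = {Yuki, Finn}. Its neighbourhood is {R5}, so |N(S)| = 1 < |S| = 2.
No single vertex violates Hall's condition since each has at least one neighbour, so 2 is the minimum.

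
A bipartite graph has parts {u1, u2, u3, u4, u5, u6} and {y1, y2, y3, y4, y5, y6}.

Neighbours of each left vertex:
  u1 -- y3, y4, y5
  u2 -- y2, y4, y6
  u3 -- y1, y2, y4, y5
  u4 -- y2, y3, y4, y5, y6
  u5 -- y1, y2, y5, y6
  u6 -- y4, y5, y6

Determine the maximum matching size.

One maximum matching: u1→y3, u2→y2, u3→y1, u4→y6, u5→y5, u6→y4.
This saturates every left vertex, so 6 is the maximum.

6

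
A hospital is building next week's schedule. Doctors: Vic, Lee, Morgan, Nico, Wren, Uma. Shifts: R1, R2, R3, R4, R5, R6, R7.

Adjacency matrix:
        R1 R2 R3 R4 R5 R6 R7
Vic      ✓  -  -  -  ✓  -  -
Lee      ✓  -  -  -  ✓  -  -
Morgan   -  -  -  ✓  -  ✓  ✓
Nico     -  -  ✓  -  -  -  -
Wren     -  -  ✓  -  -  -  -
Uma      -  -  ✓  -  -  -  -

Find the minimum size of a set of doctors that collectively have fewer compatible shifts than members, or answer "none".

Take S = {Nico, Wren}. Its neighbourhood is {R3}, so |N(S)| = 1 < |S| = 2.
No single vertex violates Hall's condition since each has at least one neighbour, so 2 is the minimum.

2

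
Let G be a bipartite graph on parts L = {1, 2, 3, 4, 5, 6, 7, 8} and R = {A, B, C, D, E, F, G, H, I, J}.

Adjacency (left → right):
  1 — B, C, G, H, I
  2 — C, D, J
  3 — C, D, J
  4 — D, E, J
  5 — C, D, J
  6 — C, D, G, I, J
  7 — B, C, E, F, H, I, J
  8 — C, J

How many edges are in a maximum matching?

For example, pair 1–G, 2–D, 3–C, 4–E, 5–J, 6–I, 7–H.
The set {2, 3, 5, 8} has only 3 neighbours ({C, D, J}), so by Hall's theorem at most 7 of the 8 left vertices can be matched.

7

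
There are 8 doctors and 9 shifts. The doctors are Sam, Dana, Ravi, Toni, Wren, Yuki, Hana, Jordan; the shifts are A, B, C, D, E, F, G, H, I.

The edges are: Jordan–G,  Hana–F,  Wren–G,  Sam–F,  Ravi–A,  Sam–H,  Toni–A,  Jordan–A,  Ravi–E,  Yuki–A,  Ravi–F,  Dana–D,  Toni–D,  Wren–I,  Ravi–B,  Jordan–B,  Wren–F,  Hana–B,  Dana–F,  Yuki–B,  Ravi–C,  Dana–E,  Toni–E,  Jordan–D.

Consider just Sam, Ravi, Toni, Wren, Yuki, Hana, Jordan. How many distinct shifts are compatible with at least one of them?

9

The union of neighbours of {Sam, Ravi, Toni, Wren, Yuki, Hana, Jordan} is {A, B, C, D, E, F, G, H, I}, which has 9 elements.
Since |N(S)| = 9 ≥ |S| = 7, Hall's condition holds for this subset.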